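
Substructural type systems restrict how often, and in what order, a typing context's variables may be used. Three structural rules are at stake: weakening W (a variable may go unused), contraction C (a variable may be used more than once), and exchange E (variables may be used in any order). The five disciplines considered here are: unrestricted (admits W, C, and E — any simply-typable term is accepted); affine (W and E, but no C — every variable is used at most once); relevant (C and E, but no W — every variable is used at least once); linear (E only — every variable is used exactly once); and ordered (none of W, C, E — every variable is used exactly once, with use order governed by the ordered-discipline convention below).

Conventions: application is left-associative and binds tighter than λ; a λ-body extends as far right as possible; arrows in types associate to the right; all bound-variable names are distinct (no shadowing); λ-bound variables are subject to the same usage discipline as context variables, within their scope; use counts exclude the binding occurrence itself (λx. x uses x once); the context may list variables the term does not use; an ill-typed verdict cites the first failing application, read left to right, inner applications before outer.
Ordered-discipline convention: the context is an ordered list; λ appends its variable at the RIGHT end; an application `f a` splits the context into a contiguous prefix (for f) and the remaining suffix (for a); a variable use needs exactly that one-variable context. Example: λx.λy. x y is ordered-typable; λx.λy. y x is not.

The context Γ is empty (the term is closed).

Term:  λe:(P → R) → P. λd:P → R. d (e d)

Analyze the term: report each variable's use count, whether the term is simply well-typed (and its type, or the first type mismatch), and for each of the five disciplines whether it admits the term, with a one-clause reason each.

usage: e [bound]: 1, d [bound]: 2
left-to-right use order: d, e, d
typing: ✓ — ((P → R) → P) → (P → R) → R
ordered ✗ (repeated use of d ×2)
linear ✗ (repeated use of d ×2)
affine ✗ (repeated use of d ×2)
relevant ✓ (e, d: all used, weakening unneeded)
unrestricted ✓ (simply typable at ((P → R) → P) → (P → R) → R; W, C, E all held)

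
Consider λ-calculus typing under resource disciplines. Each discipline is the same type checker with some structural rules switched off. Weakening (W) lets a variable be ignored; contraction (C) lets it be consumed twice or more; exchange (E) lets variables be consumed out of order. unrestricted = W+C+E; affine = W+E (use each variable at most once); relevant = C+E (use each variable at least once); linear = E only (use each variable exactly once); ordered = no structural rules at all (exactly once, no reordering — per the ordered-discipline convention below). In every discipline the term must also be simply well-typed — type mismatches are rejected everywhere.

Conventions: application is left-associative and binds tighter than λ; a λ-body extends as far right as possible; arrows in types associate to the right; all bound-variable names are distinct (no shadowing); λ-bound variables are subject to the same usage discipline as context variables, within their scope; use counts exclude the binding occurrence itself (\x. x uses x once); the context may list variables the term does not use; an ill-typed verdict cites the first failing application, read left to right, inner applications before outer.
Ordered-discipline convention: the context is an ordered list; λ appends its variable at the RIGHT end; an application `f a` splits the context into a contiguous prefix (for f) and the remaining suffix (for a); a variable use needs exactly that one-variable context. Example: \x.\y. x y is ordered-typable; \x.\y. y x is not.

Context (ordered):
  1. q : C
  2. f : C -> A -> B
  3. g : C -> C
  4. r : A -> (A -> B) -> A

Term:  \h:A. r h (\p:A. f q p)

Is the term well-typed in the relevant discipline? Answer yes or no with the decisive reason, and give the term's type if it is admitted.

no — unused: g — weakening required
use counts: q: 1, f: 1, g: 0, r: 1, h (bound): 1, p (bound): 1
order of uses: r, h, f, q, p
typing: ✓ — A -> A
across the five disciplines: ordered ✗ · linear ✗ · affine ✓ · relevant ✗ · unrestricted ✓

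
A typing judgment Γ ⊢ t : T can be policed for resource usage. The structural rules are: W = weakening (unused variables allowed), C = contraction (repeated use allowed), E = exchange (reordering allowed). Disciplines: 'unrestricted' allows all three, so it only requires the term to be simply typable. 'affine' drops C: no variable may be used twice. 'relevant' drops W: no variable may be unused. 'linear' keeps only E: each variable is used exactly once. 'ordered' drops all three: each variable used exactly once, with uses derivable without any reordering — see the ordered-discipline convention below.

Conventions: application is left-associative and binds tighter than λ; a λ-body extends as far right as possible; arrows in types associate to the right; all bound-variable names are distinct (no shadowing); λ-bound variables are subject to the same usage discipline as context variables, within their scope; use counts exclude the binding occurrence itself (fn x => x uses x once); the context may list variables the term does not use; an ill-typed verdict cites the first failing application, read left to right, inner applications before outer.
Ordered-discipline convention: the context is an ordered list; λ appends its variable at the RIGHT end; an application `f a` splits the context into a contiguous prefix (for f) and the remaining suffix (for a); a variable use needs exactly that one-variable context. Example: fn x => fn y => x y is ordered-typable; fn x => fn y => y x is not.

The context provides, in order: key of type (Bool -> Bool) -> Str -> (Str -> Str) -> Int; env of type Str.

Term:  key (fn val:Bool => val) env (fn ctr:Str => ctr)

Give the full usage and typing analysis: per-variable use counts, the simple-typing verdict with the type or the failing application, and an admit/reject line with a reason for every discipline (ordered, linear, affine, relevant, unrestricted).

usage: key ×1; env ×1; val (λ-bound) ×1; ctr (λ-bound) ×1
left-to-right use order: key, val, env, ctr
typing: the term checks, with type Int
ordered: ✓ — single-use (key, env, val, ctr), ordered derivation ok
linear: ✓ — single use per variable (key, env, val, ctr)
affine: ✓ — none of key, env, val, ctr used more than once
relevant: ✓ — at least one use each (key, env, val, ctr)
unrestricted: ✓ — simply typable at Int; W, C, E all held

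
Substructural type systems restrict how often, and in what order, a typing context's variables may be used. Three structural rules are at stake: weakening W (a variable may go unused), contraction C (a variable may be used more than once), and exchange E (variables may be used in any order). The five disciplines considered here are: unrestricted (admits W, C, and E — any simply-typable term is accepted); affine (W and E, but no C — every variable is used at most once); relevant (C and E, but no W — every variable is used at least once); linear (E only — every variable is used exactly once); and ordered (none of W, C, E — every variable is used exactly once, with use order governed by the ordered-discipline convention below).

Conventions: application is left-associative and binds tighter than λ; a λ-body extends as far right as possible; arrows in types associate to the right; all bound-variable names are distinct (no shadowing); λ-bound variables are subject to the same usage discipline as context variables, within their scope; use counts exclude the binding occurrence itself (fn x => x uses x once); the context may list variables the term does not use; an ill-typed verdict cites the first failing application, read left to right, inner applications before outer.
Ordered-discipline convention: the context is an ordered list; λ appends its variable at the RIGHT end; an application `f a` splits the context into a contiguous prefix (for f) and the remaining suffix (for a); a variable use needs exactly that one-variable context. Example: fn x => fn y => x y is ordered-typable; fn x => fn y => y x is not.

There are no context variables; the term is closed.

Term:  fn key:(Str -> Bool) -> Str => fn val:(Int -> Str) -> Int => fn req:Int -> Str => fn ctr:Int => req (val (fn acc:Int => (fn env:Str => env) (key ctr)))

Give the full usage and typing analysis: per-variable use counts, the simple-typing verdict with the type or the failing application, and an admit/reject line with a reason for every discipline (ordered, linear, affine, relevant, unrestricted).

usage: key (bound) ×1, val (bound) ×1, req (bound) ×1, ctr (bound) ×1, acc (bound) ×0, env (bound) ×1
left-to-right use order: req, val, env, key, ctr
typing: ill-typed: an application expects Str -> Bool but receives Int
ordered: ✗, the type mismatch rejects it
linear: ✗, not simply typable
affine: ✗, fails simple typing
relevant: ✗, a type mismatch blocks all five
unrestricted: ✗, the type mismatch rejects it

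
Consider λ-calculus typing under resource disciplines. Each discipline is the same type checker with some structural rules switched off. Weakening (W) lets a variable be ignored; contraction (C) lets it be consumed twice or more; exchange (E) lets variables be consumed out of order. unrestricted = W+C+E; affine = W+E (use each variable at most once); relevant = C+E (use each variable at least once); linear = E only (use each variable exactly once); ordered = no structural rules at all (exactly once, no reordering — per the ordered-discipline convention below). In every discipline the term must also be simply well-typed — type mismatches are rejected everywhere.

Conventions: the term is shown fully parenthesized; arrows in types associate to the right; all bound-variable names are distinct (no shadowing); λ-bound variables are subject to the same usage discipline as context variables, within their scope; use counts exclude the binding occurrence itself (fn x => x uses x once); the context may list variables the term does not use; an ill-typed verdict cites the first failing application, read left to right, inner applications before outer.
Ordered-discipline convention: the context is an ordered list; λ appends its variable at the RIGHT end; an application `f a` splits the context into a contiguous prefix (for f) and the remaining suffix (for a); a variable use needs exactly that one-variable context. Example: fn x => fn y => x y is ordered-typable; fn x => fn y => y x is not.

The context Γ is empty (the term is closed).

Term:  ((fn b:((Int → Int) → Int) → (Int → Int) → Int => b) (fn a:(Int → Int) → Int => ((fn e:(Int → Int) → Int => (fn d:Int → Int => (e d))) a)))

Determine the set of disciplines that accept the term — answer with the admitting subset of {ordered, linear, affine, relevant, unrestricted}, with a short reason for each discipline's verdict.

admitted in: ordered, linear, affine, relevant, unrestricted
use counts: b [bound]=1, a [bound]=1, e [bound]=1, d [bound]=1
order of uses: b, e, d, a
typing: well-typed at ((Int → Int) → Int) → (Int → Int) → Int
ordered: ✓, one use each (b, a, e, d); ordered split holds
linear: ✓, exactly-once usage across b, a, e, d
affine: ✓, none of b, a, e, d used more than once
relevant: ✓, at least one use each (b, a, e, d)
unrestricted: ✓, type-checks (((Int → Int) → Int) → (Int → Int) → Int) and nothing is barred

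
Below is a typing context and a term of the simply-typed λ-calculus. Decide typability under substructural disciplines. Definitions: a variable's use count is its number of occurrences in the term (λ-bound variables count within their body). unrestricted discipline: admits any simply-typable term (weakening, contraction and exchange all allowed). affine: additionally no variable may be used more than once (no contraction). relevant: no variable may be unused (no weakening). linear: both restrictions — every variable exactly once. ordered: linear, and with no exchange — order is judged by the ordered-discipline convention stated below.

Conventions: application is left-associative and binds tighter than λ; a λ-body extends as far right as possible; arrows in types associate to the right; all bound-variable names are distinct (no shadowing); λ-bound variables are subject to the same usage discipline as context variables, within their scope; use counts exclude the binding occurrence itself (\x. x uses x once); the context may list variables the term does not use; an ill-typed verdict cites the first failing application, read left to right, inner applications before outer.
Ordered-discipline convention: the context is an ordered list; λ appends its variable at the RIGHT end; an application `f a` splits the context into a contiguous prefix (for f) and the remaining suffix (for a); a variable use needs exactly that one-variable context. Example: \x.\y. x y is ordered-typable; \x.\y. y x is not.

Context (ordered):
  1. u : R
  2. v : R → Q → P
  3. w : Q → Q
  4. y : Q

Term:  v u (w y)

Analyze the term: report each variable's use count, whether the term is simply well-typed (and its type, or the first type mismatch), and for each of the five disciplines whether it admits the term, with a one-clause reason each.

counts: u=1, v=1, w=1, y=1
order of uses: v, u, w, y
typing: well-typed at P
ordered ✗ (no ordered split (uses run v, u, w, y))
linear ✓ (each of u, v, w, y used exactly once)
affine ✓ (none of u, v, w, y used more than once)
relevant ✓ (none of u, v, w, y goes unused)
unrestricted ✓ (simply typable at P; W, C, E all held)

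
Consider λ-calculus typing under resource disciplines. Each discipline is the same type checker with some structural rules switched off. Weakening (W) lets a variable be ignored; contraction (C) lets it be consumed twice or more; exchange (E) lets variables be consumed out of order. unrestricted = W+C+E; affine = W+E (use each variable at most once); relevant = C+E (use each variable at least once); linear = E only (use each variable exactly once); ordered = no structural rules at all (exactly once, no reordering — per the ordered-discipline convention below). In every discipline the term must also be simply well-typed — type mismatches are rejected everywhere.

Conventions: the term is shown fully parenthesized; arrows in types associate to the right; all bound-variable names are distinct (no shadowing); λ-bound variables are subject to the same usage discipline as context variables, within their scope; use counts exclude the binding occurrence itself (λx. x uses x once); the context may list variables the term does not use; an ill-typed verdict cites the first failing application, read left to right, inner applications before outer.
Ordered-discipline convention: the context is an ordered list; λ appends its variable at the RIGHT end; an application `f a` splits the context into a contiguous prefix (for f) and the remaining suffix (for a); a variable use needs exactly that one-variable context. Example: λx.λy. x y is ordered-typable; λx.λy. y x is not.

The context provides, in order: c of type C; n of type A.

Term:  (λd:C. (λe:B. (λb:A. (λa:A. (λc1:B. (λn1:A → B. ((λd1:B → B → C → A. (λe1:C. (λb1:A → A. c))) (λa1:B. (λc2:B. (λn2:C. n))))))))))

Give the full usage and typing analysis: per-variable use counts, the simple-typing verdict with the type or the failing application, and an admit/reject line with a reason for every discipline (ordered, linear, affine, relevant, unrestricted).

counts: c=1, n=1, d [bound]=0, e [bound]=0, b [bound]=0, a [bound]=0, c1 [bound]=0, n1 [bound]=0, d1 [bound]=0, e1 [bound]=0, b1 [bound]=0, a1 [bound]=0, c2 [bound]=0, n2 [bound]=0
order of uses: c, n
typing: the term checks, with type C → B → A → A → B → (A → B) → C → (A → A) → C
ordered ✗ (needs weakening: d, e, b, a, c1, n1, d1, e1, b1, a1, c2, n2 unused)
linear ✗ (needs weakening: d, e, b, a, c1, n1, d1, e1, b1, a1, c2, n2 unused)
affine ✓ (no duplicate uses among c, n, d, e, b, a, c1, n1, d1, e1, b1, a1, c2, n2)
relevant ✗ (needs weakening: d, e, b, a, c1, n1, d1, e1, b1, a1, c2, n2 unused)
unrestricted ✓ (simply typable at C → B → A → A → B → (A → B) → C → (A → A) → C; W, C, E all held)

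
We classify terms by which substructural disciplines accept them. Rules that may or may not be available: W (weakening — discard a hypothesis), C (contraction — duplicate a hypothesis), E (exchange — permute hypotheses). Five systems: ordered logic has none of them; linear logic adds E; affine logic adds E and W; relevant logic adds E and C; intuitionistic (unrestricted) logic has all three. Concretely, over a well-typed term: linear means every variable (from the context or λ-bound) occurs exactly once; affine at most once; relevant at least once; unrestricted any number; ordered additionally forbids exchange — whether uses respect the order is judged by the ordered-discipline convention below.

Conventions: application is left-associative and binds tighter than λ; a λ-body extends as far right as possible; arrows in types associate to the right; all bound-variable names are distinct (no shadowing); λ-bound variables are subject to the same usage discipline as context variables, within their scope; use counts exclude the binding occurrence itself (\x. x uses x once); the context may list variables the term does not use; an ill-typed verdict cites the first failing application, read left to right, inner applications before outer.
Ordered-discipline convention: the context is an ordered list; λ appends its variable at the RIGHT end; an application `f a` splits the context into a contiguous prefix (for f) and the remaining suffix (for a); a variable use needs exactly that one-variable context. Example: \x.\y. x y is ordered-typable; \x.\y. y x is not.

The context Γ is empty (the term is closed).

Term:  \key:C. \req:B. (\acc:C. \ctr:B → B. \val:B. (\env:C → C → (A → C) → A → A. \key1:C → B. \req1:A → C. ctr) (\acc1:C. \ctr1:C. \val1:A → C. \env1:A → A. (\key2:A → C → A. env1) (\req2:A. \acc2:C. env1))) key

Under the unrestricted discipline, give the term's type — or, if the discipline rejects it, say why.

not well-typed under unrestricted — not simply typable
usage: key (λ-bound): 1×; req (λ-bound): 0×; acc (λ-bound): 0×; ctr (λ-bound): 1×; val (λ-bound): 0×; env (λ-bound): 0×; key1 (λ-bound): 0×; req1 (λ-bound): 0×; acc1 (λ-bound): 0×; ctr1 (λ-bound): 0×; val1 (λ-bound): 0×; env1 (λ-bound): 2×; key2 (λ-bound): 0×; req2 (λ-bound): 0×; acc2 (λ-bound): 0×
left-to-right use order: ctr, env1, env1, key
typing: ill-typed: an argument A → C → A → A mismatches the expected A → C → A
per-discipline verdicts: ordered ✗, linear ✗, affine ✗, relevant ✗, unrestricted ✗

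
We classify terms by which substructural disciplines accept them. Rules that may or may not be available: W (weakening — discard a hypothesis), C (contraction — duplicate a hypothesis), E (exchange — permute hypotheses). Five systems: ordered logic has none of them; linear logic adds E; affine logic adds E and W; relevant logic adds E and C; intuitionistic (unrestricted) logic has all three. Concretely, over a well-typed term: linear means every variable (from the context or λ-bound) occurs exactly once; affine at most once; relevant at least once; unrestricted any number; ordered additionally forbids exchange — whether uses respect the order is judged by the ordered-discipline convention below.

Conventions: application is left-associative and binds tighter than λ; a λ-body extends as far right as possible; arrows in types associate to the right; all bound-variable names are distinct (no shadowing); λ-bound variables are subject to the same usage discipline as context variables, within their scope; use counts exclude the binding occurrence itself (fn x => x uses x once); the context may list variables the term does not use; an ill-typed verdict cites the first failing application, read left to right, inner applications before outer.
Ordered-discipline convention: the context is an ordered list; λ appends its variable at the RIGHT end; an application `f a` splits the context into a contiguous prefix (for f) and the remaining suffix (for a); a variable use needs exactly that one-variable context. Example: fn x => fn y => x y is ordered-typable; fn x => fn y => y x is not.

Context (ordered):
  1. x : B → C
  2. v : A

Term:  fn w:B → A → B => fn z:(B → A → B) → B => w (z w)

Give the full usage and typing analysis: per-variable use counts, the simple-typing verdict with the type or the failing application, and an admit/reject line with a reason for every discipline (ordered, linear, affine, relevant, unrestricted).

variable uses: x=0, v=0, w (bound)=2, z (bound)=1
left-to-right use order: w, z, w
typing: ✓ — (B → A → B) → ((B → A → B) → B) → A → B
ordered: ✗ — w ×2 used more than once (contraction); needs weakening: x, v unused
linear: ✗ — w ×2 used more than once (contraction); needs weakening: x, v unused
affine: ✗ — w ×2 used more than once (contraction)
relevant: ✗ — needs weakening: x, v unused
unrestricted: ✓ — simply typable at (B → A → B) → ((B → A → B) → B) → A → B; W, C, E all held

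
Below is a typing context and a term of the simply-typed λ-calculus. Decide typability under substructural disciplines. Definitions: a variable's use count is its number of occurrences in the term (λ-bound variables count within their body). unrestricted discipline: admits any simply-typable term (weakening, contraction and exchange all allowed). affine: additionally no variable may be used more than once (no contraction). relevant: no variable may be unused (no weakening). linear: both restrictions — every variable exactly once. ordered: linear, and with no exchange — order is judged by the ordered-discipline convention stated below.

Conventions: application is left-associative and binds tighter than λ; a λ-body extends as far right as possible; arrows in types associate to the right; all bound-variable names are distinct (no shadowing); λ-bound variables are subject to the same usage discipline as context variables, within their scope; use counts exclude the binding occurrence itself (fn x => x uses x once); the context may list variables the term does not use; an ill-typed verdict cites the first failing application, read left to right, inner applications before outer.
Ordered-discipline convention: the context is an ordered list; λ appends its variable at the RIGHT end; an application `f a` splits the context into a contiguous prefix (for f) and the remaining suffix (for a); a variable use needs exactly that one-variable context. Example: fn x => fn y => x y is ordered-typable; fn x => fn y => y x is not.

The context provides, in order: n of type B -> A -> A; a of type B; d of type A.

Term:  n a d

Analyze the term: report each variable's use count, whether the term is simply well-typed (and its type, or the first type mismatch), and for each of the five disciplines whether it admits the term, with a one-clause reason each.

counts: n ×1; a ×1; d ×1
use order (left to right): n, a, d
typing: well-typed — term : A
ordered: ✓ — single-use (n, a, d), ordered derivation ok
linear: ✓ — exactly-once usage across n, a, d
affine: ✓ — n, a, d: no repeats, contraction unneeded
relevant: ✓ — n, a, d: all used, weakening unneeded
unrestricted: ✓ — type-checks (A) and nothing is barred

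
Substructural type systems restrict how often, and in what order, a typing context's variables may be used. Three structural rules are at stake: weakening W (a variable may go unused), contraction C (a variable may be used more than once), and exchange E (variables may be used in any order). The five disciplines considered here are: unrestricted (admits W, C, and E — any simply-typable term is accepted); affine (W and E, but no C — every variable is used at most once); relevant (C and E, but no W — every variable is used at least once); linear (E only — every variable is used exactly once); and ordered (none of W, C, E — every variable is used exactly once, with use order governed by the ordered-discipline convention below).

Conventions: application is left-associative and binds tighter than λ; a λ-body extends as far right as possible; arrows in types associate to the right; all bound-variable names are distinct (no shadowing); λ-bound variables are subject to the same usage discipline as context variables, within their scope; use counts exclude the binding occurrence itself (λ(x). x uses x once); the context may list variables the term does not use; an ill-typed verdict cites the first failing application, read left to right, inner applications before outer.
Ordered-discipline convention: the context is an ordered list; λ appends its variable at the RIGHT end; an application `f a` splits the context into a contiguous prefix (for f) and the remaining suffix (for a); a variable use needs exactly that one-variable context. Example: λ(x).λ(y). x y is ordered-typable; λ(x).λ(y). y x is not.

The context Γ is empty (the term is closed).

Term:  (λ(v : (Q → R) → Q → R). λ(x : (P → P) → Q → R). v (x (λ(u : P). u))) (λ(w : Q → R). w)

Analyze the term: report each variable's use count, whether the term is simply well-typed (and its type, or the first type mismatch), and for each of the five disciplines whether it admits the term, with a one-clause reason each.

use counts: v (bound) ×1, x (bound) ×1, u (bound) ×1, w (bound) ×1
order of uses: v, x, u, w
typing: well-typed — term : ((P → P) → Q → R) → Q → R
ordered: ✓, one use each (v, x, u, w); ordered split holds
linear: ✓, exactly-once usage across v, x, u, w
affine: ✓, no duplicate uses among v, x, u, w
relevant: ✓, none of v, x, u, w goes unused
unrestricted: ✓, simply typable at ((P → P) → Q → R) → Q → R; W, C, E all held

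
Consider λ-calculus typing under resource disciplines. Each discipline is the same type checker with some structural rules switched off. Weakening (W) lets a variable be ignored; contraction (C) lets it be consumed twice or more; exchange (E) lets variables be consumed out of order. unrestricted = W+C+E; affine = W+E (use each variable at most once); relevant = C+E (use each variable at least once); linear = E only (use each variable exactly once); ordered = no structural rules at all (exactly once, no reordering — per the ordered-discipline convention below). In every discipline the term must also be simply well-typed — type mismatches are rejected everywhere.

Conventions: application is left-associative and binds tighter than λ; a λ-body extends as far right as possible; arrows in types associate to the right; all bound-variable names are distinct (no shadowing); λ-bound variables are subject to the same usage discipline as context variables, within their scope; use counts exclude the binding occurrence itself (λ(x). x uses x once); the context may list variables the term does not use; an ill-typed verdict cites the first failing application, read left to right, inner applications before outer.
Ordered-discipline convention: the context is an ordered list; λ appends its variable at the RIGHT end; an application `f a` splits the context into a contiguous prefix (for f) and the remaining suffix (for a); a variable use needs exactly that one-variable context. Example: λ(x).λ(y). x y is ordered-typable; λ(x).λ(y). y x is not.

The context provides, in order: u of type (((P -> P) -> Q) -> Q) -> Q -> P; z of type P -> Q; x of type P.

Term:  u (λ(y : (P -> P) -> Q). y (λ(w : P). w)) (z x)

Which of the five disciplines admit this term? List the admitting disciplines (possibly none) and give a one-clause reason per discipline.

admitting disciplines: ordered, linear, affine, relevant, unrestricted
variable uses: u=1; z=1; x=1; y (λ-bound)=1; w (λ-bound)=1
left-to-right use order: u, y, w, z, x
typing: well-typed — term : P
ordered: ✓ — one use each (u, z, x, y, w); ordered split holds
linear: ✓ — u, z, x, y, w: one use apiece
affine: ✓ — no duplicate uses among u, z, x, y, w
relevant: ✓ — at least one use each (u, z, x, y, w)
unrestricted: ✓ — typability at P is all that's needed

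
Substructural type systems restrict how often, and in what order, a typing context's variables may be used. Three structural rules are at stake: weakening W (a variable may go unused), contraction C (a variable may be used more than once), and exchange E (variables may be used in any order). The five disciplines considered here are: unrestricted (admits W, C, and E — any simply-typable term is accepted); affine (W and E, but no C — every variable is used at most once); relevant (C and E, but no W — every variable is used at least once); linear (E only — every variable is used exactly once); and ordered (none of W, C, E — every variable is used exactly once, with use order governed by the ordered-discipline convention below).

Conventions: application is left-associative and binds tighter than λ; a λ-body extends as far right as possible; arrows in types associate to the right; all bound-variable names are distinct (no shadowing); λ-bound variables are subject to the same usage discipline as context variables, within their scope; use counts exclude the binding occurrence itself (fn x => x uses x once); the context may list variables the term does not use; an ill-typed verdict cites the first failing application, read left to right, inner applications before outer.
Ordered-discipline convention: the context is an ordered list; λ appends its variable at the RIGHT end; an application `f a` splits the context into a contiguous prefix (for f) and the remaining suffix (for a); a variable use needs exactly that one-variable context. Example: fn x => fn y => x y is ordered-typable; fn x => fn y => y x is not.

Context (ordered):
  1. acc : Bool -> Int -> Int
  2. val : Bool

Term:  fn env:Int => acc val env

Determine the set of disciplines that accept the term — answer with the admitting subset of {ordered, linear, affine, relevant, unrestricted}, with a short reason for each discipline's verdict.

admitted by: ordered, linear, affine, relevant, unrestricted
use counts: acc: 1×, val: 1×, env (λ-bound): 1×
uses in reading order: acc, val, env
typing: ✓ — Int -> Int
ordered: ✓, acc, val, env once each; derivable with no W/C/E
linear: ✓, exactly-once usage across acc, val, env
affine: ✓, at most one use each (acc, val, env)
relevant: ✓, acc, val, env: all used, weakening unneeded
unrestricted: ✓, well-typed at Int -> Int; no restrictions here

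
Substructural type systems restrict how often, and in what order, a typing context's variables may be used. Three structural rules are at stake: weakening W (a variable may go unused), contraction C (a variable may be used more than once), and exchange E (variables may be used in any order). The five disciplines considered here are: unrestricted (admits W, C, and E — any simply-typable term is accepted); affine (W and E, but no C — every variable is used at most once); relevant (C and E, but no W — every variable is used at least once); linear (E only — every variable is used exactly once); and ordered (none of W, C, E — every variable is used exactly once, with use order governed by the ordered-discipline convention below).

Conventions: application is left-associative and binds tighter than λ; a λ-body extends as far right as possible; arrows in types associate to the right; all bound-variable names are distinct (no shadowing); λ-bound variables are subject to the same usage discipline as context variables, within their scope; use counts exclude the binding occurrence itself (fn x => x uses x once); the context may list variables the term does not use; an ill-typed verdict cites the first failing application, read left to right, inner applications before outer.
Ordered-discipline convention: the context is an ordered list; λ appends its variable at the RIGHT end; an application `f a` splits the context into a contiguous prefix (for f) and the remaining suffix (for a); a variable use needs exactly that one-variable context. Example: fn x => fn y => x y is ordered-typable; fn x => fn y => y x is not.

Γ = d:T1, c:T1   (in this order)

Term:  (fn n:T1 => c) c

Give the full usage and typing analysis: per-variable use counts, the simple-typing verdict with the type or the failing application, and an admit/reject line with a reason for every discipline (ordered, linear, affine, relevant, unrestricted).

use counts: d ×0; c ×2; n [bound] ×0
uses in reading order: c, c
typing: ✓ — T1
ordered: ✗ — needs contraction — c ×2; unused: d, n — weakening required
linear: ✗ — needs contraction — c ×2; unused: d, n — weakening required
affine: ✗ — needs contraction — c ×2
relevant: ✗ — unused: d, n — weakening required
unrestricted: ✓ — type-checks (T1) and nothing is barred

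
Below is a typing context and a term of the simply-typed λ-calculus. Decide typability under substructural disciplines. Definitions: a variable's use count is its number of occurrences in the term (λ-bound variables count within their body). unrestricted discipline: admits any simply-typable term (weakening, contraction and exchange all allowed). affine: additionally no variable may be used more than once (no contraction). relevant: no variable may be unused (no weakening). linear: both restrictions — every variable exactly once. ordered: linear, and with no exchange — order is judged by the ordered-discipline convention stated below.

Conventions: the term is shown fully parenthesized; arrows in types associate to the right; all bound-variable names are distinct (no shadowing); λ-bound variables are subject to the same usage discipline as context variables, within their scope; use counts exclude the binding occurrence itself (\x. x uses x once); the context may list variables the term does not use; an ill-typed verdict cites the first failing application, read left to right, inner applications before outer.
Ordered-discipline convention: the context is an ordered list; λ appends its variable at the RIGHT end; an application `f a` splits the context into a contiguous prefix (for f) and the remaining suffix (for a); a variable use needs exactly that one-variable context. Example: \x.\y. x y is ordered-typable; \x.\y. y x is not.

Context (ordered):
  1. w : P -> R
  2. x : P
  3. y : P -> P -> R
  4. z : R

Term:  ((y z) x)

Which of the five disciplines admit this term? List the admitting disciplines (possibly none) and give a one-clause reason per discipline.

accepted by: none
variable uses: w=0; x=1; y=1; z=1
left-to-right use order: y, z, x
typing: ill-typed: an argument R mismatches the expected P
ordered: ✗, fails simple typing
linear: ✗, a type mismatch blocks all five
affine: ✗, the type mismatch rejects it
relevant: ✗, not simply typable
unrestricted: ✗, fails simple typing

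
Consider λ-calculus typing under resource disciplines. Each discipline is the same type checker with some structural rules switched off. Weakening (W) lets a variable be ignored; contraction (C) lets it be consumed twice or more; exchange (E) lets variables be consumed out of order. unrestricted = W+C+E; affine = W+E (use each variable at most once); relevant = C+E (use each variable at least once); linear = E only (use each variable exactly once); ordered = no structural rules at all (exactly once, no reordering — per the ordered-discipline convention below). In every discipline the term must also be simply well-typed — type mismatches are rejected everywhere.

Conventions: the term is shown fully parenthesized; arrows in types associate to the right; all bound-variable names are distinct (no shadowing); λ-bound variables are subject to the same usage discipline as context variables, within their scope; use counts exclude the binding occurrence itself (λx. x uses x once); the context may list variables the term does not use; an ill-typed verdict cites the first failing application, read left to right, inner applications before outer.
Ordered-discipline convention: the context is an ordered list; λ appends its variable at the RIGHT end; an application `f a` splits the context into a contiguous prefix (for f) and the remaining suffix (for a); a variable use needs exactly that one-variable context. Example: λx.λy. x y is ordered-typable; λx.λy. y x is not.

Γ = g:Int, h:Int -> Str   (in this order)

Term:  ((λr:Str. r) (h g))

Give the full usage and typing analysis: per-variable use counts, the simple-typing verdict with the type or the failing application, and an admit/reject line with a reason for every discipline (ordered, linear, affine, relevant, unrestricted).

variable uses: g ×1; h ×1; r (λ-bound) ×1
uses in reading order: r, h, g
typing: the term checks, with type Str
ordered: ✗, no ordered split (uses run r, h, g)
linear: ✓, g, h, r: one use apiece
affine: ✓, no duplicate uses among g, h, r
relevant: ✓, g, h, r: all used, weakening unneeded
unrestricted: ✓, simply typable at Str; W, C, E all held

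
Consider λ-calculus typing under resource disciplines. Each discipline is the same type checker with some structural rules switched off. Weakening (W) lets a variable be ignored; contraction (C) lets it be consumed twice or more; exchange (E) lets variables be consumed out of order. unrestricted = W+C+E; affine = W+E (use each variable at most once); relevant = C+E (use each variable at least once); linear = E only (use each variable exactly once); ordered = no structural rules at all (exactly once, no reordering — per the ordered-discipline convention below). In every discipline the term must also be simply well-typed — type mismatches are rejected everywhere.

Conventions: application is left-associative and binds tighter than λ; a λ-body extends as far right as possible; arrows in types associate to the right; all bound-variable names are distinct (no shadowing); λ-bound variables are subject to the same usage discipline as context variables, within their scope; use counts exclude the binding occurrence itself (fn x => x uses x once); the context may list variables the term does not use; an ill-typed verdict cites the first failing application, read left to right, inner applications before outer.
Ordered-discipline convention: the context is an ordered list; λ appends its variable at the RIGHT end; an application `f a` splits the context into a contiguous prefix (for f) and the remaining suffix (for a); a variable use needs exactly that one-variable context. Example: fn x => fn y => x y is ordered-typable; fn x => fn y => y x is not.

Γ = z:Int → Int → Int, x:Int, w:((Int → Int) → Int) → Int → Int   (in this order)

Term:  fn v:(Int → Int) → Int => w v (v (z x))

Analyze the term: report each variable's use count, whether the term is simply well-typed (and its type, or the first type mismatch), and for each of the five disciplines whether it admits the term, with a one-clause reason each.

usage: z: 1×, x: 1×, w: 1×, v [bound]: 2×
uses in reading order: w, v, v, z, x
typing: ✓ — ((Int → Int) → Int) → Int
ordered: ✗ — uses contraction: v ×2
linear: ✗ — uses contraction: v ×2
affine: ✗ — uses contraction: v ×2
relevant: ✓ — every one of z, x, w, v appears
unrestricted: ✓ — typability at ((Int → Int) → Int) → Int is all that's needed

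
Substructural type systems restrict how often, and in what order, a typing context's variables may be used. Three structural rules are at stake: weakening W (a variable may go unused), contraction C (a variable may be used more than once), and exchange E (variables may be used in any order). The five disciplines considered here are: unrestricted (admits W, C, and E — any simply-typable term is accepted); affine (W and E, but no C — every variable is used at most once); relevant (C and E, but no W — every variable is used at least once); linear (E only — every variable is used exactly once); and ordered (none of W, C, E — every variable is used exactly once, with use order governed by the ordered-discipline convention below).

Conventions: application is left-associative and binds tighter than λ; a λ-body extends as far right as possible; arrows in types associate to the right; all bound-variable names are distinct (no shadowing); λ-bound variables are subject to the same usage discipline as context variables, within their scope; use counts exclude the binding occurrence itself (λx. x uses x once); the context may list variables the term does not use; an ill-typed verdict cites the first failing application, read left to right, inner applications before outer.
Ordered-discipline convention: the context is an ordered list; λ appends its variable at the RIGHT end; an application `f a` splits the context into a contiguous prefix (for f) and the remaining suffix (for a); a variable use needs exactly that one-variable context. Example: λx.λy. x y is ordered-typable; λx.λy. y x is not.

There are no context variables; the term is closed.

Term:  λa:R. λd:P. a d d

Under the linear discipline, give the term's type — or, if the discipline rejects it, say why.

not well-typed under linear — not simply typable
use counts: a [bound]: 1; d [bound]: 2
order of uses: a, d, d
typing: ill-typed: non-arrow in function slot: R
across the five disciplines: ordered ✗, linear ✗, affine ✗, relevant ✗, unrestricted ✗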